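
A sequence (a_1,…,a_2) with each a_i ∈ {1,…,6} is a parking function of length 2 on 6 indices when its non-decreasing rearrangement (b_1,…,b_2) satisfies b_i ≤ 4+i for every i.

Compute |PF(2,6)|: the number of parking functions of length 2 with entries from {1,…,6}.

35

|PF| = (7−2)·7^(2−1) = 5·7 = 35 (Konheim–Weiss)
Check (6,5) → sorted (5,6): b_i ≤ 4+i ∀i, a PF.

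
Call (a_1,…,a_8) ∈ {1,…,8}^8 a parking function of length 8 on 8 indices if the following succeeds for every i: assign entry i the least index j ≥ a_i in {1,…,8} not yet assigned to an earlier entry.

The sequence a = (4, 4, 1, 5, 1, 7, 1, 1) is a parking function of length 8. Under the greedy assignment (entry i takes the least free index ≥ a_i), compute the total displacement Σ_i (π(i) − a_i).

12

Σπ(i) = 1+…+8 = 36; Σa = 4+4+1+5+1+7+1+1 = 24; disp = 36−24 = 12.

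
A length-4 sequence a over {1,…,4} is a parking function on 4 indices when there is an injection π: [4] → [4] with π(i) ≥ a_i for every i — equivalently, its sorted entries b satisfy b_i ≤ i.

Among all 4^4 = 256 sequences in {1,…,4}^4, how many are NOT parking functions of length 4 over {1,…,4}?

|PF(4,4)| = (4−4+1)·(4+1)^(4−1) = 1·125 = 125 (Konheim–Weiss)
One tuple (3,4,4,1) → sorted (1,3,4,4): b_2=3>2, not a PF.
4^4 − 125 = 256 − 125 = 131

131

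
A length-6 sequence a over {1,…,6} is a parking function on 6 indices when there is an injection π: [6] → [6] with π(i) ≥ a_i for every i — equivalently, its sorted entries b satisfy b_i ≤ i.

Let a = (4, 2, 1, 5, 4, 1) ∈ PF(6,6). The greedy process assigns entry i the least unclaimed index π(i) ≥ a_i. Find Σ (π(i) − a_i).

4

Σπ(i) = 1+…+6 = 21; Σa = 4+2+1+5+4+1 = 17; disp = 21−17 = 4.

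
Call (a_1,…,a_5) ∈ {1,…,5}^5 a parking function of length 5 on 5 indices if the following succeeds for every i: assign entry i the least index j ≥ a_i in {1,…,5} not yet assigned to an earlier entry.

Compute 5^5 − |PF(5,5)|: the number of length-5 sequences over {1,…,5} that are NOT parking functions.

|PF| = (5−5+1)·(5+1)^(5−1) = 1·1296 = 1296 [KW]
E.g. (5,5,5,5,4) → sorted (4,5,5,5,5): b_1=4>1, not a PF.
Total 3125; non-PF = 3125−1296 = 1829

1829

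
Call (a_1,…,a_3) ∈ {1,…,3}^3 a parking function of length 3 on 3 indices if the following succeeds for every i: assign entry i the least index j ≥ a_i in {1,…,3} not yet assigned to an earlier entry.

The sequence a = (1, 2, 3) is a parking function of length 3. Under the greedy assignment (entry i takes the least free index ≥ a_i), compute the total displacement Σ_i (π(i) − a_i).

0

Σπ(i) = 1+…+3 = 6; Σa = 1+2+3 = 6; disp = 6−6 = 0.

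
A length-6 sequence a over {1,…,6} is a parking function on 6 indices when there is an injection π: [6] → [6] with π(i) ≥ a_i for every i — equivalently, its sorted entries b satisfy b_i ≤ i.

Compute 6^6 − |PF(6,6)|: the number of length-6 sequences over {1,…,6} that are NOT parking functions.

29849

Count = (6−6+1)·(6+1)^(6−1) = 1×16807 = 16807
Example (2,5,5,3,5,3) → sorted (2,3,3,5,5,5): b_1=2>1, not a PF.
Total 46656; non-PF = 46656−16807 = 29849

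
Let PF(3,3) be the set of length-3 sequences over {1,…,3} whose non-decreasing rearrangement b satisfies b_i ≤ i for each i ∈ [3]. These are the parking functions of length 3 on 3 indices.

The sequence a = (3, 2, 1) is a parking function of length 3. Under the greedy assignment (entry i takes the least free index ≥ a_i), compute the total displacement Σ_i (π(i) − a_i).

0

Σπ(i) = 1+…+3 = 6; Σa = 3+2+1 = 6; disp = 6−6 = 0.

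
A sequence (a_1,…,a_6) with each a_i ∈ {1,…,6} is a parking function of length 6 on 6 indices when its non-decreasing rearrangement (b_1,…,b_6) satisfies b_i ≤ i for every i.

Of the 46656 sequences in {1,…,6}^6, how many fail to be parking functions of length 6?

29849

|PF(6,6)| = (7−6)·7^(6−1) = 1·16807 = 16807 [KW]
E.g. (3,5,3,6,6,5) → sorted (3,3,5,5,6,6): b_1=3>1, not a PF.
So 46656 − 16807 = 29849 fail.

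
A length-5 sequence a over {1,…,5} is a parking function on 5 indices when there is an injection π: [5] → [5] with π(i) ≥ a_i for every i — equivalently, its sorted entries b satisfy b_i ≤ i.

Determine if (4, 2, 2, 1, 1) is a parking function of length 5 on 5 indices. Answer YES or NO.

YES

Sorted: b = (1, 1, 2, 2, 4).
  b_1=1 ≤ 1
  b_2=1 ≤ 2
  b_3=2 ≤ 3
  b_4=2 ≤ 4
  b_5=4 ≤ 5
All bounds hold ⇒ YES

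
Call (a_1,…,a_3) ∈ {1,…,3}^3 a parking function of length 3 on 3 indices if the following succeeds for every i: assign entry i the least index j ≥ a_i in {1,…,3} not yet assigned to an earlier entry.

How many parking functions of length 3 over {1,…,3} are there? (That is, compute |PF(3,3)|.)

16

|PF| = (3+1−3)·(3+1)^{3−1} = 1·16 = 16
One tuple (3,2,1) → sorted (1,2,3): b_i ≤ i ∀i, a PF.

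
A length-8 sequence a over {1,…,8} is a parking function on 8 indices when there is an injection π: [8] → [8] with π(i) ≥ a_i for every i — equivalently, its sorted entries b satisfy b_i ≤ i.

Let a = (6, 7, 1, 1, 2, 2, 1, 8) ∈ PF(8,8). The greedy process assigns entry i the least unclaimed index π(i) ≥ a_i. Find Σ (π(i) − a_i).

Σπ = 8·9/2 = 36 (π permutes [8]); Σa = 6+7+1+1+2+2+1+8 = 28; disp = 36−28 = 8.

8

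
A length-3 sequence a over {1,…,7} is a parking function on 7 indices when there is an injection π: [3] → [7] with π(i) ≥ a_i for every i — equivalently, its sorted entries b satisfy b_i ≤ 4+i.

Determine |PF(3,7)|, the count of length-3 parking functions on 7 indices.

|PF| = 5·8^2 = 5·64 = 320
Example (3,4,4) → sorted (3,4,4): b_i ≤ 4+i ∀i, a PF.

320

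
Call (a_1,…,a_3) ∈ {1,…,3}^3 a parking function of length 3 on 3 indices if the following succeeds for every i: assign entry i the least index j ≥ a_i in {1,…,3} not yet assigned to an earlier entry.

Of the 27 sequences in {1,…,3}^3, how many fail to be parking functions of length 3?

|PF| = (3+1−3)·(3+1)^{3−1} = 1 · 16 = 16
Check (3,3,1) → sorted (1,3,3): b_2=3>2, not a PF.
So 27 − 16 = 11 fail.

11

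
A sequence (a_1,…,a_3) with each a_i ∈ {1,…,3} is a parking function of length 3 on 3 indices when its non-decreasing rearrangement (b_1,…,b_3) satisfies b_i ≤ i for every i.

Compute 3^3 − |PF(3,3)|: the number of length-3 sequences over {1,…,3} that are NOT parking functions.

#PF = (3−3+1)·(3+1)^(3−1) = 1 · 16 = 16 (Pollak)
E.g. (2,2,3) → sorted (2,2,3): b_1=2>1, not a PF.
So 27 − 16 = 11 fail.

11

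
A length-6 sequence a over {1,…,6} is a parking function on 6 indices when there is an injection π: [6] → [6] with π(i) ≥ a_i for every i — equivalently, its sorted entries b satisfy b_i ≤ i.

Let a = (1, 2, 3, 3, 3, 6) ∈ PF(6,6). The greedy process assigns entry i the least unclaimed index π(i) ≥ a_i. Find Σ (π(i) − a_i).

Σπ(i) = 1+…+6 = 21; Σa = 1+2+3+3+3+6 = 18; disp = 21−18 = 3.

3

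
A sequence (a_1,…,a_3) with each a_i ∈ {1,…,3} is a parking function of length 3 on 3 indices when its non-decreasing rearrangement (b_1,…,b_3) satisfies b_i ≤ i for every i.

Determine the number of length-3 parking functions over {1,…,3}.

16

Count = 1·4^2 = 1 · 16 = 16 [KW]
Example (2,2,1) → sorted (1,2,2): b_i ≤ i ∀i, a PF.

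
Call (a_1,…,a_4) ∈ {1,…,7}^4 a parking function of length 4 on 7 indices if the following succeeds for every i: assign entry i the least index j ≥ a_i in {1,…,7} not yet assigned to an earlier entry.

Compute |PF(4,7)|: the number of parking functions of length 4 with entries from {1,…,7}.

#PF = (7−4+1)·(7+1)^(4−1) = 4·512 = 2048 [KW]
Example (3,7,2,2) → sorted (2,2,3,7): b_i ≤ 3+i ∀i, a PF.

2048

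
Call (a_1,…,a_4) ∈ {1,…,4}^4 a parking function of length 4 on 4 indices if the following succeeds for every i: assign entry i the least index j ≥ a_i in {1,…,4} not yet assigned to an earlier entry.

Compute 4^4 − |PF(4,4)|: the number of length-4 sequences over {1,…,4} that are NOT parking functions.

131

|PF(4,4)| = (5−4)·5^(4−1) = 1×125 = 125 (Pollak)
One tuple (4,4,1,3) → sorted (1,3,4,4): b_2=3>2, not a PF.
4^4 − 125 = 256 − 125 = 131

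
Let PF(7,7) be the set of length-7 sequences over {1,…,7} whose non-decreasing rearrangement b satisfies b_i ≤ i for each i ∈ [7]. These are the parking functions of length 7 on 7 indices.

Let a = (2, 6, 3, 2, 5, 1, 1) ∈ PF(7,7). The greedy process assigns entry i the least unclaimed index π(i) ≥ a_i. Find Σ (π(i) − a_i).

Σπ = 7·8/2 = 28 (π permutes [7]); Σa = 2+6+3+2+5+1+1 = 20; disp = 28−20 = 8.

8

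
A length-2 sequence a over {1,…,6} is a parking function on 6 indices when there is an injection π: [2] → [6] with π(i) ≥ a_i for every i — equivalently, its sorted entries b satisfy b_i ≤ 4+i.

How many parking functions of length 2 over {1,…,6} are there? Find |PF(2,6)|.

|PF| = (7−2)·7^(2−1) = 5·7 = 35 (Pollak)
Example (1,5) → sorted (1,5): b_i ≤ 4+i ∀i, a PF.

35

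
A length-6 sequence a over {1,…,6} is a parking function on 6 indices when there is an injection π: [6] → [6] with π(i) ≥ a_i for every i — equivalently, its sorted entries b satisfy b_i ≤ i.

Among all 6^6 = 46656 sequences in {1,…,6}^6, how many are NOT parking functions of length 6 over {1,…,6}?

Count = (6+1−6)·(6+1)^{6−1} = 1·16807 = 16807
Check (6,4,6,5,5,6) → sorted (4,5,5,6,6,6): b_1=4>1, not a PF.
6^6 − 16807 = 46656 − 16807 = 29849

29849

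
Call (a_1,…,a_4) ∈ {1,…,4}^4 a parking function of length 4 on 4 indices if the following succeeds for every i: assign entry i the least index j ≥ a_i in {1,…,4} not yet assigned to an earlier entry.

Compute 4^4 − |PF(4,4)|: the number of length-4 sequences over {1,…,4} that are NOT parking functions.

|PF(4,4)| = (4−4+1)·(4+1)^(4−1) = 1×125 = 125 (Konheim–Weiss)
One tuple (4,4,4,3) → sorted (3,4,4,4): b_1=3>1, not a PF.
So 256 − 125 = 131 fail.

131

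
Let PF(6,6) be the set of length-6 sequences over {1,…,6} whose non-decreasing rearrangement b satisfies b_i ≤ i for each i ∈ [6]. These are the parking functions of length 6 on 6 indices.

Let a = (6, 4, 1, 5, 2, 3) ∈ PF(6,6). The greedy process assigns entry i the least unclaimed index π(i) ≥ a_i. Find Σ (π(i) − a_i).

0

Σπ = 21 ({1..6} each once); Σa = 6+4+1+5+2+3 = 21; disp = 21−21 = 0.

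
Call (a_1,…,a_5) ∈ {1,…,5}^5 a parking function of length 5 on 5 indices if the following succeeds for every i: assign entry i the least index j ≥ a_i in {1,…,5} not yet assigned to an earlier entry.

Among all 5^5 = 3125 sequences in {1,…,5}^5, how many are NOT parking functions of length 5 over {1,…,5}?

|PF| = (5−5+1)·(5+1)^(5−1) = 1 · 1296 = 1296 (Konheim–Weiss)
E.g. (3,4,5,5,5) → sorted (3,4,5,5,5): b_1=3>1, not a PF.
5^5 − 1296 = 3125 − 1296 = 1829

1829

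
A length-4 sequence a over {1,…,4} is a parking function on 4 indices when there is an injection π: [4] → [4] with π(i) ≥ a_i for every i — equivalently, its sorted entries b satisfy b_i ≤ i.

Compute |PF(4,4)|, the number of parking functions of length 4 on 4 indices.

|PF(4,4)| = 1·5^3 = 1 · 125 = 125 (Pollak)
Check (2,1,3,3) → sorted (1,2,3,3): b_i ≤ i ∀i, a PF.

125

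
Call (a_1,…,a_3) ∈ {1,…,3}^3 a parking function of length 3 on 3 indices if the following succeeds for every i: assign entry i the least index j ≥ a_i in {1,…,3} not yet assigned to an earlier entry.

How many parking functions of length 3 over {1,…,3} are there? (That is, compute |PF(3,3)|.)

16

|PF(3,3)| = (4−3)·4^(3−1) = 1 · 16 = 16 (Konheim–Weiss)
Example (1,3,2) → sorted (1,2,3): b_i ≤ i ∀i, a PF.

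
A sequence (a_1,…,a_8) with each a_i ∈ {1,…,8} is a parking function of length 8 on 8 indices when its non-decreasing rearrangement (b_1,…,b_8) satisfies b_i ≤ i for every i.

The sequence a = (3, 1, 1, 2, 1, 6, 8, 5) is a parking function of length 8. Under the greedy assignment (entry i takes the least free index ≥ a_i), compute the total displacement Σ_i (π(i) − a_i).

Σπ(i) = 1+…+8 = 36; Σa = 3+1+1+2+1+6+8+5 = 27; disp = 36−27 = 9.

9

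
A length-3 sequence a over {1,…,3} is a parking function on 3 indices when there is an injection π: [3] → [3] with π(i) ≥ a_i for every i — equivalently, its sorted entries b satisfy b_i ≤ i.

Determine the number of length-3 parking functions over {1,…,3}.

16

#PF = 1·4^2 = 1×16 = 16
Example (1,2,3) → sorted (1,2,3): b_i ≤ i ∀i, a PF.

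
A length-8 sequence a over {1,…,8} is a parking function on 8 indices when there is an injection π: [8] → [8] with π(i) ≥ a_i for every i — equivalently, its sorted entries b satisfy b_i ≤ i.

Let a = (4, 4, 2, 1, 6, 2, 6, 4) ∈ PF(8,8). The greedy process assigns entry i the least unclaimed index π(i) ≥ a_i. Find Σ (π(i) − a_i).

7

Σπ = 36 ({1..8} each once); Σa = 4+4+2+1+6+2+6+4 = 29; disp = 36−29 = 7.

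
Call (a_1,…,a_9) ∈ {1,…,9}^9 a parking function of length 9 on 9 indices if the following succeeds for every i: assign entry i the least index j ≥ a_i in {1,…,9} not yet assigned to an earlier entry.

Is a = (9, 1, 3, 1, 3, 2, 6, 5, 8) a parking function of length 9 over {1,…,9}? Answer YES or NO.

Sorted: b = (1, 1, 2, 3, 3, 5, 6, 8, 9).
  b_1=1 ≤ 1
  b_2=1 ≤ 2
  b_3=2 ≤ 3
  b_4=3 ≤ 4
  b_5=3 ≤ 5
  b_6=5 ≤ 6
  b_7=6 ≤ 7
  b_8=8 ≤ 8
  b_9=9 ≤ 9
All bounds hold ⇒ YES

YES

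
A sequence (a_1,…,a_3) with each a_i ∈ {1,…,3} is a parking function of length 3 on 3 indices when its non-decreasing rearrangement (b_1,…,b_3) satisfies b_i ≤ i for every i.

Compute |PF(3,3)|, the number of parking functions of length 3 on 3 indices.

16

Count = (4−3)·4^(3−1) = 1 · 16 = 16
One tuple (3,1,1) → sorted (1,1,3): b_i ≤ i ∀i, a PF.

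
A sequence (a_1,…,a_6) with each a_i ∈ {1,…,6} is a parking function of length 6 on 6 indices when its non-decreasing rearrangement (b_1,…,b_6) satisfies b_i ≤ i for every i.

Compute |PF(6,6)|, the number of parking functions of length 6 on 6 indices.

16807

|PF(6,6)| = (6+1−6)·(6+1)^{6−1} = 1 · 16807 = 16807 (Konheim–Weiss)
E.g. (2,2,2,1,6,1) → sorted (1,1,2,2,2,6): b_i ≤ i ∀i, a PF.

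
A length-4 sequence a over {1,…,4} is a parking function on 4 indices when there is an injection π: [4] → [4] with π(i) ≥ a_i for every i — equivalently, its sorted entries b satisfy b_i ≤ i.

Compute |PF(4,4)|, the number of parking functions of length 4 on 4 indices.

125

Count = (4−4+1)·(4+1)^(4−1) = 1×125 = 125 (Konheim–Weiss)
One tuple (1,4,1,3) → sorted (1,1,3,4): b_i ≤ i ∀i, a PF.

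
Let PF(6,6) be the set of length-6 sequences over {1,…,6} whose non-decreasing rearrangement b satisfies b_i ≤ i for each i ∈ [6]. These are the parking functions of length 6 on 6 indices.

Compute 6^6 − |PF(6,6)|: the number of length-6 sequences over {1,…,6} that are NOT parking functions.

|PF| = (7−6)·7^(6−1) = 1×16807 = 16807 (Pollak)
Example (5,6,5,6,6,6) → sorted (5,5,6,6,6,6): b_1=5>1, not a PF.
Total 46656; non-PF = 46656−16807 = 29849

29849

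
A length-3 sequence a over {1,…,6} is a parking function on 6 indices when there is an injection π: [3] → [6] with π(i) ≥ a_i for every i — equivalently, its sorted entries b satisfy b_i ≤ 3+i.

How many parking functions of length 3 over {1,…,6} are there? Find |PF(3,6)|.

#PF = (6+1−3)·(6+1)^{3−1} = 4×49 = 196 (Konheim–Weiss)
One tuple (5,4,6) → sorted (4,5,6): b_i ≤ 3+i ∀i, a PF.

196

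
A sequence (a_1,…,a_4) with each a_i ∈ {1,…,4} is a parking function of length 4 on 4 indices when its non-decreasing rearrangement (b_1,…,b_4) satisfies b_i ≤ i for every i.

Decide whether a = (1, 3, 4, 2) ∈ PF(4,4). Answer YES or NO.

YES

Order a: b = (1, 2, 3, 4).
  b_1=1 ≤ 1
  b_2=2 ≤ 2
  b_3=3 ≤ 3
  b_4=4 ≤ 4
All bounds hold ⇒ YES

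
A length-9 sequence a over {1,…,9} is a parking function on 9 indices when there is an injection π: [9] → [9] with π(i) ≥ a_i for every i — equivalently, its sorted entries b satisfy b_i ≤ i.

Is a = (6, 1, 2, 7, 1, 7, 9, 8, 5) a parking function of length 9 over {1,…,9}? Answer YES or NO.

NO

Rearranged: b = (1, 1, 2, 5, 6, 7, 7, 8, 9).
  b_1=1 ≤ 1
  b_2=1 ≤ 2
  b_3=2 ≤ 3
  b_4=5 > 4
  fails at i=4 ⇒ NO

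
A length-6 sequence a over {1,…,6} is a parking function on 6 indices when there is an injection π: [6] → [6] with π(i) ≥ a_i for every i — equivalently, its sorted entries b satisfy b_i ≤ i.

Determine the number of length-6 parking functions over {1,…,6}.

16807

|PF(6,6)| = (6−6+1)·(6+1)^(6−1) = 1·16807 = 16807 [KW]
E.g. (6,2,1,5,1,4) → sorted (1,1,2,4,5,6): b_i ≤ i ∀i, a PF.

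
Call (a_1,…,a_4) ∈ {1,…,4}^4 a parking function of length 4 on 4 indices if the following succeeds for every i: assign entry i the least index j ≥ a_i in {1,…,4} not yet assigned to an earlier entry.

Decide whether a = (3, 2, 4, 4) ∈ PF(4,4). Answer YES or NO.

Sorted: b = (2, 3, 4, 4).
  b_1=2 > 1
  fails at i=1 ⇒ NO

NO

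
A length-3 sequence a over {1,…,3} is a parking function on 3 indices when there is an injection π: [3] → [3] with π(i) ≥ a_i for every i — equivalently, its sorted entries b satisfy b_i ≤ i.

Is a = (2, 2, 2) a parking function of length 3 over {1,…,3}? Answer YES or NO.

Order a: b = (2, 2, 2).
  b_1=2 > 1
  fails at i=1 ⇒ NO

NO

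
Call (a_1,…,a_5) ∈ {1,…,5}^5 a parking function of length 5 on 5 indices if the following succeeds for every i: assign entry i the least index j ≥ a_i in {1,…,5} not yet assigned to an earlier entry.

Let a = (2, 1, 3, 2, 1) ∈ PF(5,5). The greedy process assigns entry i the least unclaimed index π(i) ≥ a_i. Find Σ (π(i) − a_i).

Σπ = 15 ({1..5} each once); Σa = 2+1+3+2+1 = 9; disp = 15−9 = 6.

6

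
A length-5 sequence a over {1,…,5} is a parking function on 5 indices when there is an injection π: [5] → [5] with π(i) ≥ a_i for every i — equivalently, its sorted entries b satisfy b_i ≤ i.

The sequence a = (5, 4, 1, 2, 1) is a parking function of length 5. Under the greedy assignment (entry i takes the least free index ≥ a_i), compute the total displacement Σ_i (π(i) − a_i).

2

Σπ = 5·6/2 = 15 (π permutes [5]); Σa = 5+4+1+2+1 = 13; disp = 15−13 = 2.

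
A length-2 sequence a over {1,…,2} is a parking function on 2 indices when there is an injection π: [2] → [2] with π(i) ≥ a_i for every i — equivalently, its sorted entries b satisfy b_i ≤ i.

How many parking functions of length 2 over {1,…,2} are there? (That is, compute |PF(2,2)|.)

3

#PF = (3−2)·3^(2−1) = 1×3 = 3 [KW]
E.g. (1,2) → sorted (1,2): b_i ≤ i ∀i, a PF.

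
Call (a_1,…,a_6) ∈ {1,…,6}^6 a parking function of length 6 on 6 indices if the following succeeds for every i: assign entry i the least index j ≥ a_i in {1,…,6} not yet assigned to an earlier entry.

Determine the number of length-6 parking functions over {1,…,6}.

16807

|PF| = (6+1−6)·(6+1)^{6−1} = 1 · 16807 = 16807 (Pollak)
Check (4,1,2,3,3,2) → sorted (1,2,2,3,3,4): b_i ≤ i ∀i, a PF.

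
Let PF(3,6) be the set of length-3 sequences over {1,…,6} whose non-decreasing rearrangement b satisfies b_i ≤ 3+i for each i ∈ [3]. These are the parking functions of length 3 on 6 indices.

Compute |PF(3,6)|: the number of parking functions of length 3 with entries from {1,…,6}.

196

|PF| = (6−3+1)·(6+1)^(3−1) = 4×49 = 196
Example (2,2,2) → sorted (2,2,2): b_i ≤ 3+i ∀i, a PF.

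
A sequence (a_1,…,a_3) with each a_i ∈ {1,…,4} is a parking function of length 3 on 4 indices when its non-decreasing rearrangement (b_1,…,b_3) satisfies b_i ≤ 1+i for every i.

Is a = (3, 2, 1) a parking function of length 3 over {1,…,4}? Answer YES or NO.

YES

Sorted: b = (1, 2, 3).
  b_1=1 ≤ 2
  b_2=2 ≤ 3
  b_3=3 ≤ 4
All bounds hold ⇒ YES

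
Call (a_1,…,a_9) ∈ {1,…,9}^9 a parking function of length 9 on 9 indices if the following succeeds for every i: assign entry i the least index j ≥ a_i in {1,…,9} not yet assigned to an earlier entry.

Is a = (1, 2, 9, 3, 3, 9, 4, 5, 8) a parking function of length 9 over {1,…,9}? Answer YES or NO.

Rearranged: b = (1, 2, 3, 3, 4, 5, 8, 9, 9).
  b_1=1 ≤ 1
  b_2=2 ≤ 2
  b_3=3 ≤ 3
  b_4=3 ≤ 4
  b_5=4 ≤ 5
  b_6=5 ≤ 6
  b_7=8 > 7
  fails at i=7 ⇒ NO

NO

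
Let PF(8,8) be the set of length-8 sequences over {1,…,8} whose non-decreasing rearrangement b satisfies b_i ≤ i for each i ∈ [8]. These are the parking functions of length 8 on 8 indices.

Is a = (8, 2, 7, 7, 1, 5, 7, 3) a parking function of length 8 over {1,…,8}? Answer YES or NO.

NO

Sorted: b = (1, 2, 3, 5, 7, 7, 7, 8).
  b_1=1 ≤ 1
  b_2=2 ≤ 2
  b_3=3 ≤ 3
  b_4=5 > 4
  fails at i=4 ⇒ NO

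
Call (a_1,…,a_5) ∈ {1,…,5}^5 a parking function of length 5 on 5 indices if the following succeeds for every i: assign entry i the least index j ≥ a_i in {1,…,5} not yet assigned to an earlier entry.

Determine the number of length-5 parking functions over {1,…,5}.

1296

#PF = (5+1−5)·(5+1)^{5−1} = 1×1296 = 1296 [KW]
One tuple (4,2,2,1,2) → sorted (1,2,2,2,4): b_i ≤ i ∀i, a PF.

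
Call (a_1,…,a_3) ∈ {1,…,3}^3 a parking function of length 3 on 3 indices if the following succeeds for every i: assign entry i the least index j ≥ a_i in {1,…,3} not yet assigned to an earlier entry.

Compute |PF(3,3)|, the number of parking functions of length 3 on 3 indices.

|PF(3,3)| = (3−3+1)·(3+1)^(3−1) = 1 · 16 = 16 [KW]
E.g. (3,2,1) → sorted (1,2,3): b_i ≤ i ∀i, a PF.

16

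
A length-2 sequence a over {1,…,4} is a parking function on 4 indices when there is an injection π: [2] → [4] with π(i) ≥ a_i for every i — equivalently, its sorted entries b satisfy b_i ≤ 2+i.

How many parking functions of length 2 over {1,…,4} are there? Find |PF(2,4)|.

15

#PF = (4−2+1)·(4+1)^(2−1) = 3×5 = 15 (Pollak)
E.g. (3,3) → sorted (3,3): b_i ≤ 2+i ∀i, a PF.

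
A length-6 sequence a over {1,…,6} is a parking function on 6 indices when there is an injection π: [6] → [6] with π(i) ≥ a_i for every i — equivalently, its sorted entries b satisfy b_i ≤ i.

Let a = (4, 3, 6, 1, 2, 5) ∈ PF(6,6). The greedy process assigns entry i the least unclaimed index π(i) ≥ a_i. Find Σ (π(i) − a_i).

Σπ(i) = 1+…+6 = 21; Σa = 4+3+6+1+2+5 = 21; disp = 21−21 = 0.

0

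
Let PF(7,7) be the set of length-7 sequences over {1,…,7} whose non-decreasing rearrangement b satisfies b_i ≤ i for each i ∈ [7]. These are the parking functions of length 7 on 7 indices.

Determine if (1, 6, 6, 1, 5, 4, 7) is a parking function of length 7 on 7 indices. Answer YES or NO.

Rearranged: b = (1, 1, 4, 5, 6, 6, 7).
  b_1=1 ≤ 1
  b_2=1 ≤ 2
  b_3=4 > 3
  fails at i=3 ⇒ NO

NO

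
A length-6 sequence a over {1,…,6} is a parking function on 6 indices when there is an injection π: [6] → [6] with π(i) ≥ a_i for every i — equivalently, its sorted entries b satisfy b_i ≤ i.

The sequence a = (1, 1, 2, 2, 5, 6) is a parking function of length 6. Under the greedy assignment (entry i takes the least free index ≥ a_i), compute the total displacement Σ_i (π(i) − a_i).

4

Σπ = 21 ({1..6} each once); Σa = 1+1+2+2+5+6 = 17; disp = 21−17 = 4.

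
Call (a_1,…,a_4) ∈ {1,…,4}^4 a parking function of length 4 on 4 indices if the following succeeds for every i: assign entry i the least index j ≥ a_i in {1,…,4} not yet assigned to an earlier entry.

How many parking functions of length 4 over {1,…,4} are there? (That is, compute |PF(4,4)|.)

Count = (4+1−4)·(4+1)^{4−1} = 1×125 = 125 (Konheim–Weiss)
Example (2,3,1,4) → sorted (1,2,3,4): b_i ≤ i ∀i, a PF.

125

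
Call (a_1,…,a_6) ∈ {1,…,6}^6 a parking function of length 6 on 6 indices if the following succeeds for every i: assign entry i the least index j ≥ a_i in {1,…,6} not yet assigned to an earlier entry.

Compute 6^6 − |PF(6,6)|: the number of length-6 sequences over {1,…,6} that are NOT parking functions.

Count = 1·7^5 = 1·16807 = 16807 [KW]
E.g. (6,6,6,6,3,5) → sorted (3,5,6,6,6,6): b_1=3>1, not a PF.
Total 46656; non-PF = 46656−16807 = 29849

29849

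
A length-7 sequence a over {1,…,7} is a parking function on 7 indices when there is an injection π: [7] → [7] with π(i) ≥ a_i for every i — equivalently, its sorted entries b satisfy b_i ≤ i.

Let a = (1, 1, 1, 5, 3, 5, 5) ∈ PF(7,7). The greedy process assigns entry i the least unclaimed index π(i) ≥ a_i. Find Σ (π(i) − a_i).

Σπ = 7·8/2 = 28 (π permutes [7]); Σa = 1+1+1+5+3+5+5 = 21; disp = 28−21 = 7.

7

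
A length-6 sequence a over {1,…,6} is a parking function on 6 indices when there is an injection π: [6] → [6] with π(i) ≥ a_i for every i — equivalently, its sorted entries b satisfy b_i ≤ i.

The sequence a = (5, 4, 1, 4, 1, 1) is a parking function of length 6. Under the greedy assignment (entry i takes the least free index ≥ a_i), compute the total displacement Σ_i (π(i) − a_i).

Σπ = 6·7/2 = 21 (π permutes [6]); Σa = 5+4+1+4+1+1 = 16; disp = 21−16 = 5.

5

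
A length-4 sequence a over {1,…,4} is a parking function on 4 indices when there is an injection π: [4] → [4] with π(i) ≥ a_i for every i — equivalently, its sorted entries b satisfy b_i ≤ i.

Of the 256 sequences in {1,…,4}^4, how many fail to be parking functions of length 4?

131

Count = (4−4+1)·(4+1)^(4−1) = 1×125 = 125 (Pollak)
Check (1,3,4,3) → sorted (1,3,3,4): b_2=3>2, not a PF.
4^4 − 125 = 256 − 125 = 131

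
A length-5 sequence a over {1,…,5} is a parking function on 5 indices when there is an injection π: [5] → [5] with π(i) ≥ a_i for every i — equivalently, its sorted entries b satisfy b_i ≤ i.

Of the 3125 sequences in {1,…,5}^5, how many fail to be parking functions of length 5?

|PF(5,5)| = (5−5+1)·(5+1)^(5−1) = 1·1296 = 1296
Example (4,4,5,4,4) → sorted (4,4,4,4,5): b_1=4>1, not a PF.
So 3125 − 1296 = 1829 fail.

1829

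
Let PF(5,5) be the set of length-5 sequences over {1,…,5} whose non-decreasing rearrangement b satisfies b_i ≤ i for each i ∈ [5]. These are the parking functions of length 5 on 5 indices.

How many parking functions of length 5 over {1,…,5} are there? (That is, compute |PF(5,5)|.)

1296

#PF = (6−5)·6^(5−1) = 1 · 1296 = 1296 (Pollak)
Example (1,4,1,1,3) → sorted (1,1,1,3,4): b_i ≤ i ∀i, a PF.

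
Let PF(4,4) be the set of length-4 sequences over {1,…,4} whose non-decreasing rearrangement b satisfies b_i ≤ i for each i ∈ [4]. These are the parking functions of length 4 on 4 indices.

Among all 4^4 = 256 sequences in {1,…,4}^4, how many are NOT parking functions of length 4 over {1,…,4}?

131

|PF(4,4)| = (4−4+1)·(4+1)^(4−1) = 1×125 = 125 (Pollak)
E.g. (2,4,3,3) → sorted (2,3,3,4): b_1=2>1, not a PF.
4^4 − 125 = 256 − 125 = 131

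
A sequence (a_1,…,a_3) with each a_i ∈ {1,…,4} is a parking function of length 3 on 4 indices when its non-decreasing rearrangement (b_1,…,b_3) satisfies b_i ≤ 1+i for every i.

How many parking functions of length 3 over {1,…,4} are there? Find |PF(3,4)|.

50

|PF| = 2·5^2 = 2 · 25 = 50 (Pollak)
Check (2,4,1) → sorted (1,2,4): b_i ≤ 1+i ∀i, a PF.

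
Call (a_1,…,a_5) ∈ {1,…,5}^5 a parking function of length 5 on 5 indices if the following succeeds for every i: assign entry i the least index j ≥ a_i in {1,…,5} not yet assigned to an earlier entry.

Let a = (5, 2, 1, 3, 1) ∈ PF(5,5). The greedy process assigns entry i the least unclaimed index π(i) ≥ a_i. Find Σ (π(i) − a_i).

3

Σπ = 15 ({1..5} each once); Σa = 5+2+1+3+1 = 12; disp = 15−12 = 3.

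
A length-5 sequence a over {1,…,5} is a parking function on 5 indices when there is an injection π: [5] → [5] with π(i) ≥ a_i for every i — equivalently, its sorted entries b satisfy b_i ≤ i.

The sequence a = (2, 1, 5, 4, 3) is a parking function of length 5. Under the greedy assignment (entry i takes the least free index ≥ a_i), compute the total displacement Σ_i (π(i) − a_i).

0

Σπ(i) = 1+…+5 = 15; Σa = 2+1+5+4+3 = 15; disp = 15−15 = 0.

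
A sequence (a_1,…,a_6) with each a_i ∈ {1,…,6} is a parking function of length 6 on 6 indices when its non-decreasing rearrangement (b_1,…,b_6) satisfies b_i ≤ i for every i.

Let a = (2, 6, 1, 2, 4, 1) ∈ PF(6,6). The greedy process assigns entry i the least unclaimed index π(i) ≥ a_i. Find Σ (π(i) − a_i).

Σπ = 6·7/2 = 21 (π permutes [6]); Σa = 2+6+1+2+4+1 = 16; disp = 21−16 = 5.

5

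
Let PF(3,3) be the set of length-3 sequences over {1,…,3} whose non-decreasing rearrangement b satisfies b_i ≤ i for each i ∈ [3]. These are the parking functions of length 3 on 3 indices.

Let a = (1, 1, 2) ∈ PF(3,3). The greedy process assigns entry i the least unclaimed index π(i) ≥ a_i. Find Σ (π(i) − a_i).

2

Σπ = 3·4/2 = 6 (π permutes [3]); Σa = 1+1+2 = 4; disp = 6−4 = 2.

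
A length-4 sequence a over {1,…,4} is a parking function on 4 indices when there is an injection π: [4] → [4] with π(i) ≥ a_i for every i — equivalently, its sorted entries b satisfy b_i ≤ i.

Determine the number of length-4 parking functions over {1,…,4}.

125

|PF(4,4)| = (4+1−4)·(4+1)^{4−1} = 1 · 125 = 125 (Pollak)
E.g. (1,1,4,1) → sorted (1,1,1,4): b_i ≤ i ∀i, a PF.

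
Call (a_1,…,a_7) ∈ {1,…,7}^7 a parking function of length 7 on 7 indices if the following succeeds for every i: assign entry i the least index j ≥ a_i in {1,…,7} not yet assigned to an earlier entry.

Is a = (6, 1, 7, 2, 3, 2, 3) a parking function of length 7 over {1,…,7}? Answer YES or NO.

YES

Sorted: b = (1, 2, 2, 3, 3, 6, 7).
  b_1=1 ≤ 1
  b_2=2 ≤ 2
  b_3=2 ≤ 3
  b_4=3 ≤ 4
  b_5=3 ≤ 5
  b_6=6 ≤ 6
  b_7=7 ≤ 7
All bounds hold ⇒ YES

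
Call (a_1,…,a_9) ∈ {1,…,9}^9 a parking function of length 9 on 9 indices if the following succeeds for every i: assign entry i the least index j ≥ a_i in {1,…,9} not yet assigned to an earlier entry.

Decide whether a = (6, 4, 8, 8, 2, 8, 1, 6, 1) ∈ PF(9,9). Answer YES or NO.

NO

Order a: b = (1, 1, 2, 4, 6, 6, 8, 8, 8).
  b_1=1 ≤ 1
  b_2=1 ≤ 2
  b_3=2 ≤ 3
  b_4=4 ≤ 4
  b_5=6 > 5
  fails at i=5 ⇒ NO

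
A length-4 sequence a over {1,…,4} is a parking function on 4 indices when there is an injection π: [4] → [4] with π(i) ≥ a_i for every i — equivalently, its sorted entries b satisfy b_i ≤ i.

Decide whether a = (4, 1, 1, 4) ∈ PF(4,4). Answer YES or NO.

Sorted: b = (1, 1, 4, 4).
  b_1=1 ≤ 1
  b_2=1 ≤ 2
  b_3=4 > 3
  fails at i=3 ⇒ NO

NO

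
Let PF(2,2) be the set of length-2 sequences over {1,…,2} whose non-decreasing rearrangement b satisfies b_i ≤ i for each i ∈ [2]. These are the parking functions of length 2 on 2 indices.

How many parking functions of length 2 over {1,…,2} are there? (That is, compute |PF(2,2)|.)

3

#PF = (2+1−2)·(2+1)^{2−1} = 1 · 3 = 3 [KW]
One tuple (2,1) → sorted (1,2): b_i ≤ i ∀i, a PF.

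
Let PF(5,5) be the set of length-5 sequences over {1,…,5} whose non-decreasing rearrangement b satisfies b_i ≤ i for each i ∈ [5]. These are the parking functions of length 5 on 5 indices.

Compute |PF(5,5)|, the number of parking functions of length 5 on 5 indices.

#PF = (5−5+1)·(5+1)^(5−1) = 1·1296 = 1296 (Pollak)
E.g. (5,2,1,3,4) → sorted (1,2,3,4,5): b_i ≤ i ∀i, a PF.

1296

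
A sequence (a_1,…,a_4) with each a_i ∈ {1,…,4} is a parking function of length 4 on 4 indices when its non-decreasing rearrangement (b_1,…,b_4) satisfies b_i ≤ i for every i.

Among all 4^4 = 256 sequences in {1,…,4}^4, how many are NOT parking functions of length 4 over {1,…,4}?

|PF| = 1·5^3 = 1 · 125 = 125
Example (3,4,2,2) → sorted (2,2,3,4): b_1=2>1, not a PF.
4^4 − 125 = 256 − 125 = 131

131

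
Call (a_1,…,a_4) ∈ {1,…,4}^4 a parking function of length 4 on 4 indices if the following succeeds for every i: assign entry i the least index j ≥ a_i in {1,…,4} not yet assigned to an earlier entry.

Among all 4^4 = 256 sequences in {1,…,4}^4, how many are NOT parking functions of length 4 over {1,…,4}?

|PF(4,4)| = (5−4)·5^(4−1) = 1×125 = 125
Example (4,4,4,4) → sorted (4,4,4,4): b_1=4>1, not a PF.
4^4 − 125 = 256 − 125 = 131

131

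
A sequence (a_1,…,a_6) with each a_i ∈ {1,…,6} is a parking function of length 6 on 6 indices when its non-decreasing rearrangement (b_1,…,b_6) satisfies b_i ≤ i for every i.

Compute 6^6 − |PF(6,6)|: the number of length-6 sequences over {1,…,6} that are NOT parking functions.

#PF = (6+1−6)·(6+1)^{6−1} = 1·16807 = 16807
E.g. (4,4,5,4,6,3) → sorted (3,4,4,4,5,6): b_1=3>1, not a PF.
Total 46656; non-PF = 46656−16807 = 29849

29849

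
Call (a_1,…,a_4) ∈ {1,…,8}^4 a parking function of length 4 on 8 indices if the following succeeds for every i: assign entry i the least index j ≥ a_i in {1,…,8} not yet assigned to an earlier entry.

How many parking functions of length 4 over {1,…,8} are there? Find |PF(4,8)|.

#PF = (9−4)·9^(4−1) = 5·729 = 3645 [KW]
Example (4,3,8,3) → sorted (3,3,4,8): b_i ≤ 4+i ∀i, a PF.

3645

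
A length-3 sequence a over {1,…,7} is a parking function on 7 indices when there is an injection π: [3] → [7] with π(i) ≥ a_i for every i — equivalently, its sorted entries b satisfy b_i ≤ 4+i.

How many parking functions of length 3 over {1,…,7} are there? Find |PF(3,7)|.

|PF| = (8−3)·8^(3−1) = 5×64 = 320
One tuple (5,6,7) → sorted (5,6,7): b_i ≤ 4+i ∀i, a PF.

320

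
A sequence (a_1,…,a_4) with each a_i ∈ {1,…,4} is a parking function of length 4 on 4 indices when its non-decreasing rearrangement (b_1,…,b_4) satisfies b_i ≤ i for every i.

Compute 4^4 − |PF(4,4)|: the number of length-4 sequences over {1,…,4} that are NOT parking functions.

|PF| = (5−4)·5^(4−1) = 1 · 125 = 125 (Konheim–Weiss)
Check (3,4,2,4) → sorted (2,3,4,4): b_1=2>1, not a PF.
4^4 − 125 = 256 − 125 = 131

131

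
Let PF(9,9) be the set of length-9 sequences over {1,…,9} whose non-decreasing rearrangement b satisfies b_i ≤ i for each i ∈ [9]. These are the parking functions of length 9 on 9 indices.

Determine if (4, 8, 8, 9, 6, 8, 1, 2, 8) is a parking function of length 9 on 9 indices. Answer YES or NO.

Order a: b = (1, 2, 4, 6, 8, 8, 8, 8, 9).
  b_1=1 ≤ 1
  b_2=2 ≤ 2
  b_3=4 > 3
  fails at i=3 ⇒ NO

NO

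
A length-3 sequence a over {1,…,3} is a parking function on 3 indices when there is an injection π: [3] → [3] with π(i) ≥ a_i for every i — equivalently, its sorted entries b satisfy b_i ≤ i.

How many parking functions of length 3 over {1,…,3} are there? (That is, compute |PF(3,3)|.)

|PF(3,3)| = (3−3+1)·(3+1)^(3−1) = 1 · 16 = 16 (Konheim–Weiss)
Check (2,1,1) → sorted (1,1,2): b_i ≤ i ∀i, a PF.

16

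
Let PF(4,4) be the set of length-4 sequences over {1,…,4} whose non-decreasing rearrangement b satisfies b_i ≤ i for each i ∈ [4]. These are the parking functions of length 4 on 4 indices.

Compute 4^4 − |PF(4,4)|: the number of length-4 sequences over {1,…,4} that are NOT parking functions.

|PF(4,4)| = (5−4)·5^(4−1) = 1 · 125 = 125 [KW]
E.g. (3,4,4,4) → sorted (3,4,4,4): b_1=3>1, not a PF.
Total 256; non-PF = 256−125 = 131

131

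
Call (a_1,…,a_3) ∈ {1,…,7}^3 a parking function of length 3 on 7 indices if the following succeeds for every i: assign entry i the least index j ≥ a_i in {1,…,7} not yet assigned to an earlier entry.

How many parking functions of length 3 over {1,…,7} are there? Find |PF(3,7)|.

#PF = (7+1−3)·(7+1)^{3−1} = 5×64 = 320 (Pollak)
One tuple (7,6,4) → sorted (4,6,7): b_i ≤ 4+i ∀i, a PF.

320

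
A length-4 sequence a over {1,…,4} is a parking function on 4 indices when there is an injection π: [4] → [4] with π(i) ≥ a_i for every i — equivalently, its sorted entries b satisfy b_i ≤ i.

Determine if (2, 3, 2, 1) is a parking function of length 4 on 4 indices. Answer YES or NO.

YES

Order a: b = (1, 2, 2, 3).
  b_1=1 ≤ 1
  b_2=2 ≤ 2
  b_3=2 ≤ 3
  b_4=3 ≤ 4
All bounds hold ⇒ YES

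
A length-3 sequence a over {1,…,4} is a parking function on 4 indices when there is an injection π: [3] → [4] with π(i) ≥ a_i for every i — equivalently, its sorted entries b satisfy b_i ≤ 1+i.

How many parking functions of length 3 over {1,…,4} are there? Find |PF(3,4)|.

#PF = (5−3)·5^(3−1) = 2·25 = 50
Example (1,3,3) → sorted (1,3,3): b_i ≤ 1+i ∀i, a PF.

50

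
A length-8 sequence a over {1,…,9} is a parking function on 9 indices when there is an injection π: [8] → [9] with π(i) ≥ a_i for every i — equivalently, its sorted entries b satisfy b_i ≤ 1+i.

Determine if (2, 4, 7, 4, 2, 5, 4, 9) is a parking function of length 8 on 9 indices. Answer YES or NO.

YES

Sorted: b = (2, 2, 4, 4, 4, 5, 7, 9).
  b_1=2 ≤ 2
  b_2=2 ≤ 3
  b_3=4 ≤ 4
  b_4=4 ≤ 5
  b_5=4 ≤ 6
  b_6=5 ≤ 7
  b_7=7 ≤ 8
  b_8=9 ≤ 9
All bounds hold ⇒ YES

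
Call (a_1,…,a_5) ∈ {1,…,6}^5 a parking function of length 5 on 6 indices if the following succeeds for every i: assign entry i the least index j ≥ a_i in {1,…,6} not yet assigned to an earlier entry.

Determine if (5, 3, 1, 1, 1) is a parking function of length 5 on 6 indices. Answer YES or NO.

YES

Order a: b = (1, 1, 1, 3, 5).
  b_1=1 ≤ 2
  b_2=1 ≤ 3
  b_3=1 ≤ 4
  b_4=3 ≤ 5
  b_5=5 ≤ 6
All bounds hold ⇒ YES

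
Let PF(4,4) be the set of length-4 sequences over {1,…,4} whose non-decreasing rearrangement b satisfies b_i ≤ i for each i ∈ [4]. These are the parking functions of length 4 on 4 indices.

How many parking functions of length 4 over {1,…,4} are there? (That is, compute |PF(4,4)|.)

|PF| = (4−4+1)·(4+1)^(4−1) = 1·125 = 125 [KW]
Example (2,4,1,3) → sorted (1,2,3,4): b_i ≤ i ∀i, a PF.

125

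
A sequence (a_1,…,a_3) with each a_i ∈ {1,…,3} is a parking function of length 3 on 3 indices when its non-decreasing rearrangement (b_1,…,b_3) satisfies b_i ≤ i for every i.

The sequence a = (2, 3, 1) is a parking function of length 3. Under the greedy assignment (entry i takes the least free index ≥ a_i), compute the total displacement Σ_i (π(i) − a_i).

0

Σπ = 3·4/2 = 6 (π permutes [3]); Σa = 2+3+1 = 6; disp = 6−6 = 0.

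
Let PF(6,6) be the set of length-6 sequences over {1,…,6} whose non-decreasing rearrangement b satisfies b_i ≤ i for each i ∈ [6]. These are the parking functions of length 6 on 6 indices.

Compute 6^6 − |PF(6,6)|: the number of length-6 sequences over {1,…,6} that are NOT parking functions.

29849

|PF(6,6)| = (7−6)·7^(6−1) = 1·16807 = 16807 [KW]
Example (5,4,5,2,3,3) → sorted (2,3,3,4,5,5): b_1=2>1, not a PF.
So 46656 − 16807 = 29849 fail.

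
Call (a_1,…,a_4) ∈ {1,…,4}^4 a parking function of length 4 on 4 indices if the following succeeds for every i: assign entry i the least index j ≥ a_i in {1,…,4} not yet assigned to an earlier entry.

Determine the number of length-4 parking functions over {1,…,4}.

125

|PF| = (4+1−4)·(4+1)^{4−1} = 1 · 125 = 125 (Konheim–Weiss)
One tuple (1,1,3,3) → sorted (1,1,3,3): b_i ≤ i ∀i, a PF.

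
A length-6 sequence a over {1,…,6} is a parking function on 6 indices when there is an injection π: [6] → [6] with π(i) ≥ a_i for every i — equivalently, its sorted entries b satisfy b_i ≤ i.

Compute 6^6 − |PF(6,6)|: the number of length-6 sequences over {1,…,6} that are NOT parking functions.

Count = (6+1−6)·(6+1)^{6−1} = 1·16807 = 16807 [KW]
Check (4,5,6,5,3,4) → sorted (3,4,4,5,5,6): b_1=3>1, not a PF.
So 46656 − 16807 = 29849 fail.

29849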